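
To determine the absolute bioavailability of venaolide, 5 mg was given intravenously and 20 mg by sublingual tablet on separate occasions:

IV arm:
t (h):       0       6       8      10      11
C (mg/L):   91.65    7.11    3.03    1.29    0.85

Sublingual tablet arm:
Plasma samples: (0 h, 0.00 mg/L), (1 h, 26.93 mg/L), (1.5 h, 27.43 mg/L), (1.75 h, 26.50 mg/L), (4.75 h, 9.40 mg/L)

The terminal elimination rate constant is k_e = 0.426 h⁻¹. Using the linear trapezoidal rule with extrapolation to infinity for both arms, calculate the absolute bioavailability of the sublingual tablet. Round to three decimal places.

F = 0.087

Trapezoidal AUC_0→11 (IV):
  [0→6]: (91.65+7.11)/2 × 6 = 296.28
  [6→8]: (7.11+3.03)/2 × 2 = 10.14
  [8→10]: (3.03+1.29)/2 × 2 = 4.32
  [10→11]: (1.29+0.85)/2 × 1 = 1.07
  Sum = 311.81 mg/L·h
IV tail: 0.85/0.426 = 1.995; AUC_iv,0→∞ = 311.81 + 1.995 = 313.805 mg/L·h
Trapezoidal AUC_0→4.75 (sublingual tablet):
  [0→1]: (0.00+26.93)/2 × 1 = 13.465
  [1→1.5]: (26.93+27.43)/2 × 0.5 = 13.59
  [1.5→1.75]: (27.43+26.50)/2 × 0.25 = 6.74125
  [1.75→4.75]: (26.50+9.40)/2 × 3 = 53.85
  Sum = 87.64625 mg/L·h
sublingual tablet tail: 9.40/0.426 = 22.066; AUC_ev,0→∞ = 87.64625 + 22.066 = 109.71225 mg/L·h
F = (AUC_ev/D_ev)/(AUC_iv/D_iv) = (109.71225/20)/(313.805/5) = 5.4856125/62.761 = 0.0874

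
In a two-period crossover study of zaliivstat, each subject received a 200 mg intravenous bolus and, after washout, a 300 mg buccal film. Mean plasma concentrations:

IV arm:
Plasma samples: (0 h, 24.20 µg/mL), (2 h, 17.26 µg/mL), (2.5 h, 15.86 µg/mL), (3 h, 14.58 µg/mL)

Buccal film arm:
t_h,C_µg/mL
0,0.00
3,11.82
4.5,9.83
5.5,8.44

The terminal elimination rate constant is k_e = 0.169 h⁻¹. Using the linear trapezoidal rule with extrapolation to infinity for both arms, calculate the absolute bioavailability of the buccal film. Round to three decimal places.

Trapezoidal AUC_0→3 (IV):
  [0→2]: (24.20+17.26)/2 × 2 = 41.46
  [2→2.5]: (17.26+15.86)/2 × 0.5 = 8.28
  [2.5→3]: (15.86+14.58)/2 × 0.5 = 7.61
  Sum = 57.35 µg/mL·h
IV tail: 14.58/0.169 = 86.272; AUC_iv,0→∞ = 57.35 + 86.272 = 143.622 µg/mL·h
Trapezoidal AUC_0→5.5 (buccal film):
  [0→3]: (0.00+11.82)/2 × 3 = 17.73
  [3→4.5]: (11.82+9.83)/2 × 1.5 = 16.2375
  [4.5→5.5]: (9.83+8.44)/2 × 1 = 9.135
  Sum = 43.1025 µg/mL·h
buccal film tail: 8.44/0.169 = 49.941; AUC_ev,0→∞ = 43.1025 + 49.941 = 93.0435 µg/mL·h
F = (AUC_ev/D_ev)/(AUC_iv/D_iv) = (93.0435/300)/(143.622/200) = 0.310145/0.71811 = 0.4319

F = 0.432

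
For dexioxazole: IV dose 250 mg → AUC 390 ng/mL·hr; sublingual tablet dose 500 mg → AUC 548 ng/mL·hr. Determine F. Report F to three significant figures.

F = (AUC_ev / D_ev) / (AUC_iv / D_iv)
  = (548/500) / (390/250)
  = 1.096 / 1.56 = 0.7026

F = 0.703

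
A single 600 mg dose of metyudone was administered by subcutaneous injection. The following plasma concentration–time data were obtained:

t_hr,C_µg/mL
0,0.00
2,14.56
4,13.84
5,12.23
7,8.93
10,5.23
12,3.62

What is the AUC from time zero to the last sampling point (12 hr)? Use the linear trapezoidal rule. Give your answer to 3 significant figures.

Trapezoidal AUC_0→12:
  [0→2]: (0.00+14.56)/2 × 2 = 14.56
  [2→4]: (14.56+13.84)/2 × 2 = 28.4
  [4→5]: (13.84+12.23)/2 × 1 = 13.035
  [5→7]: (12.23+8.93)/2 × 2 = 21.16
  [7→10]: (8.93+5.23)/2 × 3 = 21.24
  [10→12]: (5.23+3.62)/2 × 2 = 8.85
  Sum = 107.245 µg/mL·hr

AUC = 107 µg/mL·hr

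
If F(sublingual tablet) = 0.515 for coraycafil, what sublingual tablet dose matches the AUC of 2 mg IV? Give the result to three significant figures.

D_sublingual = 3.88 mg

For equal systemic exposure: F × D_ev = D_iv
D_ev = D_iv / F = 2 / 0.515 = 3.8835 mg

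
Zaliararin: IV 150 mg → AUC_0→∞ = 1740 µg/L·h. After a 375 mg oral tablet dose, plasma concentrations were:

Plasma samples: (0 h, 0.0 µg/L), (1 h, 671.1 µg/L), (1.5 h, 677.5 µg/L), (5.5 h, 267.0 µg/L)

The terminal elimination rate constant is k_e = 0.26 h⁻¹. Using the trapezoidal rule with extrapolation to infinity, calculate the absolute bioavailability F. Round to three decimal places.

Trapezoidal AUC_0→5.5 (oral tablet):
  [0→1]: (0.0+671.1)/2 × 1 = 335.55
  [1→1.5]: (671.1+677.5)/2 × 0.5 = 337.15
  [1.5→5.5]: (677.5+267.0)/2 × 4 = 1889.0
  Sum = 2561.7 µg/L·h
Tail: C_last/k_e = 267.0/0.26 = 1026.923
AUC_0→∞ (oral tablet) = 2561.7 + 1026.923 = 3588.623 µg/L·h
F = (AUC_ev/D_ev)/(AUC_iv/D_iv) = (3588.623/375)/(1740/150) = 9.56966/11.6 = 0.8250

F = 0.825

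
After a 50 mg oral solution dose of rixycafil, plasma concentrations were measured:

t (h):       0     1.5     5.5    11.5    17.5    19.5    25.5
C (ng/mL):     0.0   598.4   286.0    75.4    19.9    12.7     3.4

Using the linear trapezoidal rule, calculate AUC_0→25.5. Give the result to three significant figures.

Trapezoidal AUC_0→25.5:
  [0→1.5]: (0.0+598.4)/2 × 1.5 = 448.8
  [1.5→5.5]: (598.4+286.0)/2 × 4 = 1768.8
  [5.5→11.5]: (286.0+75.4)/2 × 6 = 1084.2
  [11.5→17.5]: (75.4+19.9)/2 × 6 = 285.9
  [17.5→19.5]: (19.9+12.7)/2 × 2 = 32.6
  [19.5→25.5]: (12.7+3.4)/2 × 6 = 48.3
  Sum = 3668.6 ng/mL·h

AUC = 3670 ng/mL·h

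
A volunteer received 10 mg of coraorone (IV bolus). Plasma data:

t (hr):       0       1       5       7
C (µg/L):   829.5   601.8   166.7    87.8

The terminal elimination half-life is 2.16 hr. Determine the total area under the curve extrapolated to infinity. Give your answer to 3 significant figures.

AUC = 2780 µg/L·hr

Trapezoidal AUC_0→7:
  [0→1]: (829.5+601.8)/2 × 1 = 715.65
  [1→5]: (601.8+166.7)/2 × 4 = 1537.0
  [5→7]: (166.7+87.8)/2 × 2 = 254.5
  Sum = 2507.15 µg/L·hr
k_e = ln2 / t½ = 0.693147 / 2.16 = 0.3209 hr^-1
Extrapolated tail: C_last / k_e = 87.8 / 0.3209 = 273.605
AUC_0→∞ = 2507.15 + 273.605 = 2780.755 µg/L·hr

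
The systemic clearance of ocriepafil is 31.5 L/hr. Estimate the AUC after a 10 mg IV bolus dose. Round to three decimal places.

AUC_0→∞ = Dose_iv / CL
        = 10 / 31.5 = 0.31746 mg/L·hr

AUC = 0.317 mg/L·hr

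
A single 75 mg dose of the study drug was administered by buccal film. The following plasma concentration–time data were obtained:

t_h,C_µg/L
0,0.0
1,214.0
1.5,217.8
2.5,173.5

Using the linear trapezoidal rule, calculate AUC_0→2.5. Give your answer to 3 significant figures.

AUC = 411 µg/L·h

Trapezoidal AUC_0→2.5:
  [0→1]: (0.0+214.0)/2 × 1 = 107.0
  [1→1.5]: (214.0+217.8)/2 × 0.5 = 107.95
  [1.5→2.5]: (217.8+173.5)/2 × 1 = 195.65
  Sum = 410.6 µg/L·h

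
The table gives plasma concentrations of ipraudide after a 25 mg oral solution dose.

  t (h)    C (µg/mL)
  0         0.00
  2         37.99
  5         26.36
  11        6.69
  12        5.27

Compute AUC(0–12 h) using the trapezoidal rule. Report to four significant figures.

AUC = 239.6 µg/mL·h

Trapezoidal AUC_0→12:
  [0→2]: (0.00+37.99)/2 × 2 = 37.99
  [2→5]: (37.99+26.36)/2 × 3 = 96.525
  [5→11]: (26.36+6.69)/2 × 6 = 99.15
  [11→12]: (6.69+5.27)/2 × 1 = 5.98
  Sum = 239.645 µg/mL·h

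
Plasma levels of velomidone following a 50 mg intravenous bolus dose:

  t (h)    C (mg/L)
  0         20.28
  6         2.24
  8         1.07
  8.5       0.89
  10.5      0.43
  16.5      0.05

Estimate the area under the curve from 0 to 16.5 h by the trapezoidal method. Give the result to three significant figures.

Trapezoidal AUC_0→16.5:
  [0→6]: (20.28+2.24)/2 × 6 = 67.56
  [6→8]: (2.24+1.07)/2 × 2 = 3.31
  [8→8.5]: (1.07+0.89)/2 × 0.5 = 0.49
  [8.5→10.5]: (0.89+0.43)/2 × 2 = 1.32
  [10.5→16.5]: (0.43+0.05)/2 × 6 = 1.44
  Sum = 74.12 mg/L·h

AUC = 74.1 mg/L·h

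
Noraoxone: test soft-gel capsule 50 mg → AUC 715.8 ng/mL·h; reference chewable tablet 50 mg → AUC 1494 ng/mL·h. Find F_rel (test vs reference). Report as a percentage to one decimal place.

F_rel = (AUC_test/D_test) / (AUC_ref/D_ref)
      = (715.8/50) / (1494/50)
      = 14.316 / 29.88 = 0.4791 = 47.91%

F_rel = 47.9%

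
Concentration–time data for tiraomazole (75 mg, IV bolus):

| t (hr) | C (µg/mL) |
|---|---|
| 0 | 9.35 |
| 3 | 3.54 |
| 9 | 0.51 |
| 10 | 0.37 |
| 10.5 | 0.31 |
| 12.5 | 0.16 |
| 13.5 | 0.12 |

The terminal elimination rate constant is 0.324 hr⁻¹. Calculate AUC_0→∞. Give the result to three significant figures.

Trapezoidal AUC_0→13.5:
  [0→3]: (9.35+3.54)/2 × 3 = 19.335
  [3→9]: (3.54+0.51)/2 × 6 = 12.15
  [9→10]: (0.51+0.37)/2 × 1 = 0.44
  [10→10.5]: (0.37+0.31)/2 × 0.5 = 0.17
  [10.5→12.5]: (0.31+0.16)/2 × 2 = 0.47
  [12.5→13.5]: (0.16+0.12)/2 × 1 = 0.14
  Sum = 32.705 µg/mL·hr
Extrapolated tail: C_last / k_e = 0.12 / 0.324 = 0.370
AUC_0→∞ = 32.705 + 0.370 = 33.075 µg/mL·hr

AUC = 33.1 µg/mL·hr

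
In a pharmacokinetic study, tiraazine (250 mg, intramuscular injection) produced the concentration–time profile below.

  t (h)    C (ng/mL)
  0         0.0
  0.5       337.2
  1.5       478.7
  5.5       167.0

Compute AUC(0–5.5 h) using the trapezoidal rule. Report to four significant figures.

Trapezoidal AUC_0→5.5:
  [0→0.5]: (0.0+337.2)/2 × 0.5 = 84.3
  [0.5→1.5]: (337.2+478.7)/2 × 1 = 407.95
  [1.5→5.5]: (478.7+167.0)/2 × 4 = 1291.4
  Sum = 1783.65 ng/mL·h

AUC = 1784 ng/mL·h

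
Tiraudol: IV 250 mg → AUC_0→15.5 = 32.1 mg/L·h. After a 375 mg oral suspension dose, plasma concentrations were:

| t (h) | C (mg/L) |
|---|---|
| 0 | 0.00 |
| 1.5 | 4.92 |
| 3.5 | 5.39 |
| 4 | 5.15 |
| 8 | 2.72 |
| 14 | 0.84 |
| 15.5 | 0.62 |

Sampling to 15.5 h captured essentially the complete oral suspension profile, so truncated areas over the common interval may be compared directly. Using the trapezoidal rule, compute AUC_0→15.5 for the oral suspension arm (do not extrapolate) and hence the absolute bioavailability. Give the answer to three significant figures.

Trapezoidal AUC_0→15.5 (oral suspension):
  [0→1.5]: (0.00+4.92)/2 × 1.5 = 3.69
  [1.5→3.5]: (4.92+5.39)/2 × 2 = 10.31
  [3.5→4]: (5.39+5.15)/2 × 0.5 = 2.635
  [4→8]: (5.15+2.72)/2 × 4 = 15.74
  [8→14]: (2.72+0.84)/2 × 6 = 10.68
  [14→15.5]: (0.84+0.62)/2 × 1.5 = 1.095
  Sum = 44.15 mg/L·h
F = (AUC_ev/D_ev)/(AUC_iv/D_iv) = (44.15/375)/(32.1/250) = 0.117733/0.1284 = 0.9169

F = 0.917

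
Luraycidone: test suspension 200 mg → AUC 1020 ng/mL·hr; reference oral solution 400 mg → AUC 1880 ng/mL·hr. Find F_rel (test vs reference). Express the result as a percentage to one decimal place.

F_rel = 108.5%

F_rel = (AUC_test/D_test) / (AUC_ref/D_ref)
      = (1020/200) / (1880/400)
      = 5.1 / 4.7 = 1.0851 = 108.51%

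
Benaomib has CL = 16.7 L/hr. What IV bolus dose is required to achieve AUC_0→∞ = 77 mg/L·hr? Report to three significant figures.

Dose = 1290 mg

Dose_iv = CL × AUC_0→∞
     = 16.7 × 77 = 1285.9 mg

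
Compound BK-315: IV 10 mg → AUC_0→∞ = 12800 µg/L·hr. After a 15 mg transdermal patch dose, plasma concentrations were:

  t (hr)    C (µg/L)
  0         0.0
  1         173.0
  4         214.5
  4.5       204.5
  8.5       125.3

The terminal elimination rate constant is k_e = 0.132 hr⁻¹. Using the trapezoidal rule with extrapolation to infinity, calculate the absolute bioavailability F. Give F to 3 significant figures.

Trapezoidal AUC_0→8.5 (transdermal patch):
  [0→1]: (0.0+173.0)/2 × 1 = 86.5
  [1→4]: (173.0+214.5)/2 × 3 = 581.25
  [4→4.5]: (214.5+204.5)/2 × 0.5 = 104.75
  [4.5→8.5]: (204.5+125.3)/2 × 4 = 659.6
  Sum = 1432.1 µg/L·hr
Tail: C_last/k_e = 125.3/0.132 = 949.242
AUC_0→∞ (transdermal patch) = 1432.1 + 949.242 = 2381.342 µg/L·hr
F = (AUC_ev/D_ev)/(AUC_iv/D_iv) = (2381.342/15)/(12800/10) = 158.756/1280 = 0.1240

F = 0.124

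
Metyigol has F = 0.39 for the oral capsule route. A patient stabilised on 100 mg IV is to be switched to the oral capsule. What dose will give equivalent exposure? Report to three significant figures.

For equal systemic exposure: F × D_ev = D_iv
D_ev = D_iv / F = 100 / 0.39 = 256.41 mg

D_oral = 256 mg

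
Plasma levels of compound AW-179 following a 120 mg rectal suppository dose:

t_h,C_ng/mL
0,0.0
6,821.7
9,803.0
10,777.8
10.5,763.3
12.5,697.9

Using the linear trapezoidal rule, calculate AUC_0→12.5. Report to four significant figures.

AUC = 7539 ng/mL·h

Trapezoidal AUC_0→12.5:
  [0→6]: (0.0+821.7)/2 × 6 = 2465.1
  [6→9]: (821.7+803.0)/2 × 3 = 2437.05
  [9→10]: (803.0+777.8)/2 × 1 = 790.4
  [10→10.5]: (777.8+763.3)/2 × 0.5 = 385.275
  [10.5→12.5]: (763.3+697.9)/2 × 2 = 1461.2
  Sum = 7539.025 ng/mL·h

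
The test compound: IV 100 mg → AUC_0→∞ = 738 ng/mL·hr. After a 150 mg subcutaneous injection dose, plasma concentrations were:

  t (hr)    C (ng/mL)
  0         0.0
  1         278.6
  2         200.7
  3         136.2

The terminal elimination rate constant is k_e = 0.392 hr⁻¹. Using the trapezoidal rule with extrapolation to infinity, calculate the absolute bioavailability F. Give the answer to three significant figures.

F = 0.808

Trapezoidal AUC_0→3 (subcutaneous injection):
  [0→1]: (0.0+278.6)/2 × 1 = 139.3
  [1→2]: (278.6+200.7)/2 × 1 = 239.65
  [2→3]: (200.7+136.2)/2 × 1 = 168.45
  Sum = 547.4 ng/mL·hr
Tail: C_last/k_e = 136.2/0.392 = 347.449
AUC_0→∞ (subcutaneous injection) = 547.4 + 347.449 = 894.849 ng/mL·hr
F = (AUC_ev/D_ev)/(AUC_iv/D_iv) = (894.849/150)/(738/100) = 5.96566/7.38 = 0.8084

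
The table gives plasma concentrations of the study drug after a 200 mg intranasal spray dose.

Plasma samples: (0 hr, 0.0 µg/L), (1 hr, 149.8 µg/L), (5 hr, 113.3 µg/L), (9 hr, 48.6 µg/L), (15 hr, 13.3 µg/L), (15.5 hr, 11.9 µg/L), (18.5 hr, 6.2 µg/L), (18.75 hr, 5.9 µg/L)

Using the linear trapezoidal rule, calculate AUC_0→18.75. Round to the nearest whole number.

AUC = 1146 µg/L·hr

Trapezoidal AUC_0→18.75:
  [0→1]: (0.0+149.8)/2 × 1 = 74.9
  [1→5]: (149.8+113.3)/2 × 4 = 526.2
  [5→9]: (113.3+48.6)/2 × 4 = 323.8
  [9→15]: (48.6+13.3)/2 × 6 = 185.7
  [15→15.5]: (13.3+11.9)/2 × 0.5 = 6.3
  [15.5→18.5]: (11.9+6.2)/2 × 3 = 27.15
  [18.5→18.75]: (6.2+5.9)/2 × 0.25 = 1.5125
  Sum = 1145.5625 µg/L·hr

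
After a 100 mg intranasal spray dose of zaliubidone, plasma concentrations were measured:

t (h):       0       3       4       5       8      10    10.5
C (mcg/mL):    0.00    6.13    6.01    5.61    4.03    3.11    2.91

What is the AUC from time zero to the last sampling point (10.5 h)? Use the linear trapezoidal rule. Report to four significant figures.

Trapezoidal AUC_0→10.5:
  [0→3]: (0.00+6.13)/2 × 3 = 9.195
  [3→4]: (6.13+6.01)/2 × 1 = 6.07
  [4→5]: (6.01+5.61)/2 × 1 = 5.81
  [5→8]: (5.61+4.03)/2 × 3 = 14.46
  [8→10]: (4.03+3.11)/2 × 2 = 7.14
  [10→10.5]: (3.11+2.91)/2 × 0.5 = 1.505
  Sum = 44.18 mcg/mL·h

AUC = 44.18 mcg/mL·h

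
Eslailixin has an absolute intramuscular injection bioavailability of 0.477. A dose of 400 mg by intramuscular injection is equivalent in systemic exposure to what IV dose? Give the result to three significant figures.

D_iv = 191 mg

Systemic exposure from an extravascular dose = F × D_ev, so the equivalent IV dose is F × D_ev.
D_iv = F × D_ev = 0.477 × 400 = 190.8 mg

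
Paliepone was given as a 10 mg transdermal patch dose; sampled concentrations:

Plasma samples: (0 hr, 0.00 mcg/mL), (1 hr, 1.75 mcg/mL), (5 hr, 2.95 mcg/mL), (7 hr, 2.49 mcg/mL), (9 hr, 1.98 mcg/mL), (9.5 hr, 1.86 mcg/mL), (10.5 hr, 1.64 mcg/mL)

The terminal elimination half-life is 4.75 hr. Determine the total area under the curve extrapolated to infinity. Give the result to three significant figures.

AUC = 34.1 mcg/mL·hr

Trapezoidal AUC_0→10.5:
  [0→1]: (0.00+1.75)/2 × 1 = 0.875
  [1→5]: (1.75+2.95)/2 × 4 = 9.4
  [5→7]: (2.95+2.49)/2 × 2 = 5.44
  [7→9]: (2.49+1.98)/2 × 2 = 4.47
  [9→9.5]: (1.98+1.86)/2 × 0.5 = 0.96
  [9.5→10.5]: (1.86+1.64)/2 × 1 = 1.75
  Sum = 22.895 mcg/mL·hr
k_e = ln2 / t½ = 0.693147 / 4.75 = 0.1459 hr^-1
Extrapolated tail: C_last / k_e = 1.64 / 0.1459 = 11.241
AUC_0→∞ = 22.895 + 11.241 = 34.136 mcg/mL·hr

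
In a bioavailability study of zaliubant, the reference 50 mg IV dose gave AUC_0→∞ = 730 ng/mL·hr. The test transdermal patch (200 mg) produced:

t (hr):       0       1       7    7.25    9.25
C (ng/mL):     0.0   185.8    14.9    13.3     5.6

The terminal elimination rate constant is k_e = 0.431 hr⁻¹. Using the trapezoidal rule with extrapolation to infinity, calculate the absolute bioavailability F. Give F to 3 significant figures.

F = 0.250

Trapezoidal AUC_0→9.25 (transdermal patch):
  [0→1]: (0.0+185.8)/2 × 1 = 92.9
  [1→7]: (185.8+14.9)/2 × 6 = 602.1
  [7→7.25]: (14.9+13.3)/2 × 0.25 = 3.525
  [7.25→9.25]: (13.3+5.6)/2 × 2 = 18.9
  Sum = 717.425 ng/mL·hr
Tail: C_last/k_e = 5.6/0.431 = 12.993
AUC_0→∞ (transdermal patch) = 717.425 + 12.993 = 730.418 ng/mL·hr
F = (AUC_ev/D_ev)/(AUC_iv/D_iv) = (730.418/200)/(730/50) = 3.65209/14.6 = 0.2501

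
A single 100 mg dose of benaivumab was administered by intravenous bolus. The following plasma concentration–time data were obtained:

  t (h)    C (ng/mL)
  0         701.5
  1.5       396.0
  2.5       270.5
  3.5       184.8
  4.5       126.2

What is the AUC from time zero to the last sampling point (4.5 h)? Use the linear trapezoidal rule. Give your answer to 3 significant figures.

Trapezoidal AUC_0→4.5:
  [0→1.5]: (701.5+396.0)/2 × 1.5 = 823.125
  [1.5→2.5]: (396.0+270.5)/2 × 1 = 333.25
  [2.5→3.5]: (270.5+184.8)/2 × 1 = 227.65
  [3.5→4.5]: (184.8+126.2)/2 × 1 = 155.5
  Sum = 1539.525 ng/mL·h

AUC = 1540 ng/mL·h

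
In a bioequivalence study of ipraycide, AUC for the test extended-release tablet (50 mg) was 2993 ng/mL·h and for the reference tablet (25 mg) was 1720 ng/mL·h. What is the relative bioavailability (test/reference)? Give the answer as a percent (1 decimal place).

F_rel = (AUC_test/D_test) / (AUC_ref/D_ref)
      = (2993/50) / (1720/25)
      = 59.86 / 68.8 = 0.8701 = 87.01%

F_rel = 87.0%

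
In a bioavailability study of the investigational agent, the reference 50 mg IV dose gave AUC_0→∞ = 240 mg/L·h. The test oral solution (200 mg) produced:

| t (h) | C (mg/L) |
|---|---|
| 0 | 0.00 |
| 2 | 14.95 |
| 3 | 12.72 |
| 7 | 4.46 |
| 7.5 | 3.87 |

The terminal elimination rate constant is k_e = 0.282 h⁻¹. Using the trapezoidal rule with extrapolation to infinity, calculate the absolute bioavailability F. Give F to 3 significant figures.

F = 0.0822

Trapezoidal AUC_0→7.5 (oral solution):
  [0→2]: (0.00+14.95)/2 × 2 = 14.95
  [2→3]: (14.95+12.72)/2 × 1 = 13.835
  [3→7]: (12.72+4.46)/2 × 4 = 34.36
  [7→7.5]: (4.46+3.87)/2 × 0.5 = 2.0825
  Sum = 65.2275 mg/L·h
Tail: C_last/k_e = 3.87/0.282 = 13.723
AUC_0→∞ (oral solution) = 65.2275 + 13.723 = 78.9505 mg/L·h
F = (AUC_ev/D_ev)/(AUC_iv/D_iv) = (78.9505/200)/(240/50) = 0.3947525/4.8 = 0.0822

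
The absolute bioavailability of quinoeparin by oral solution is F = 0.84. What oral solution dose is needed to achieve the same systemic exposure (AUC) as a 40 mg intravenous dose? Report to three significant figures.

D_oral = 47.6 mg

For equal systemic exposure: F × D_ev = D_iv
D_ev = D_iv / F = 40 / 0.84 = 47.619 mg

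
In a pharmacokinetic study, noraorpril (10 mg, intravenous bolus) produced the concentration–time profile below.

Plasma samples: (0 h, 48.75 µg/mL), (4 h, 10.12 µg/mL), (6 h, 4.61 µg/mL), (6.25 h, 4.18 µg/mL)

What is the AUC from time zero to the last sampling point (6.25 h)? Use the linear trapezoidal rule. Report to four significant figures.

Trapezoidal AUC_0→6.25:
  [0→4]: (48.75+10.12)/2 × 4 = 117.74
  [4→6]: (10.12+4.61)/2 × 2 = 14.73
  [6→6.25]: (4.61+4.18)/2 × 0.25 = 1.09875
  Sum = 133.56875 µg/mL·h

AUC = 133.6 µg/mL·h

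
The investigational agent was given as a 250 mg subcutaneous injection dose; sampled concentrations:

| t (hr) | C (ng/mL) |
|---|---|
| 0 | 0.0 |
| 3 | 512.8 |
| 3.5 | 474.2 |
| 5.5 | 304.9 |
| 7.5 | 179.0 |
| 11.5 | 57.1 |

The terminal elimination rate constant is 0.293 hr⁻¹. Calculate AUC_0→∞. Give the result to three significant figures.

Trapezoidal AUC_0→11.5:
  [0→3]: (0.0+512.8)/2 × 3 = 769.2
  [3→3.5]: (512.8+474.2)/2 × 0.5 = 246.75
  [3.5→5.5]: (474.2+304.9)/2 × 2 = 779.1
  [5.5→7.5]: (304.9+179.0)/2 × 2 = 483.9
  [7.5→11.5]: (179.0+57.1)/2 × 4 = 472.2
  Sum = 2751.15 ng/mL·hr
Extrapolated tail: C_last / k_e = 57.1 / 0.293 = 194.881
AUC_0→∞ = 2751.15 + 194.881 = 2946.031 ng/mL·hr

AUC = 2950 ng/mL·hr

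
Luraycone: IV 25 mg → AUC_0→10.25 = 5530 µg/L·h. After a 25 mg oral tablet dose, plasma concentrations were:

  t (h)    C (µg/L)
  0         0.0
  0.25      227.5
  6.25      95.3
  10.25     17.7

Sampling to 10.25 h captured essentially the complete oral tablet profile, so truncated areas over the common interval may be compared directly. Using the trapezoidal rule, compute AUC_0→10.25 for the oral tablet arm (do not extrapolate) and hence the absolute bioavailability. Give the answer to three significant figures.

F = 0.221

Trapezoidal AUC_0→10.25 (oral tablet):
  [0→0.25]: (0.0+227.5)/2 × 0.25 = 28.4375
  [0.25→6.25]: (227.5+95.3)/2 × 6 = 968.4
  [6.25→10.25]: (95.3+17.7)/2 × 4 = 226.0
  Sum = 1222.8375 µg/L·h
F = (AUC_ev/D_ev)/(AUC_iv/D_iv) = (1222.8375/25)/(5530/25) = 48.9135/221.2 = 0.2211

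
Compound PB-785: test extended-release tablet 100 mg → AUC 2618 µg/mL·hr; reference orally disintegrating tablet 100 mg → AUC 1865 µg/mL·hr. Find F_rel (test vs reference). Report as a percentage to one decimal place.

F_rel = 140.4%

F_rel = (AUC_test/D_test) / (AUC_ref/D_ref)
      = (2618/100) / (1865/100)
      = 26.18 / 18.65 = 1.4038 = 140.38%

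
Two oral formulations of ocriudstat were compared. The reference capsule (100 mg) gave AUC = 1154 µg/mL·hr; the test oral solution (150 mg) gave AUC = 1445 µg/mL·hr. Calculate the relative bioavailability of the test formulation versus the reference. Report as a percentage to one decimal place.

F_rel = (AUC_test/D_test) / (AUC_ref/D_ref)
      = (1445/150) / (1154/100)
      = 9.63333 / 11.54 = 0.8348 = 83.48%

F_rel = 83.5%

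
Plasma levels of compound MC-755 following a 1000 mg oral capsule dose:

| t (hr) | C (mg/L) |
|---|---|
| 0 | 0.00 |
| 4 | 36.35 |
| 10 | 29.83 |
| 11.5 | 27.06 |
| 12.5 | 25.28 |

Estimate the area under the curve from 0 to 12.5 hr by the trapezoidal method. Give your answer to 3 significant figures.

AUC = 340 mg/L·hr

Trapezoidal AUC_0→12.5:
  [0→4]: (0.00+36.35)/2 × 4 = 72.7
  [4→10]: (36.35+29.83)/2 × 6 = 198.54
  [10→11.5]: (29.83+27.06)/2 × 1.5 = 42.6675
  [11.5→12.5]: (27.06+25.28)/2 × 1 = 26.17
  Sum = 340.0775 mg/L·hr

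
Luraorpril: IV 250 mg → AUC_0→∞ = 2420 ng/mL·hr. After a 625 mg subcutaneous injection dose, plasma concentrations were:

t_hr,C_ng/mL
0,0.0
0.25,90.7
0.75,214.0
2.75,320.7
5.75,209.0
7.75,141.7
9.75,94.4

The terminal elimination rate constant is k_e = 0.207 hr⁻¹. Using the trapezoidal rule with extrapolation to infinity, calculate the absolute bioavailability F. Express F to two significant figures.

Trapezoidal AUC_0→9.75 (subcutaneous injection):
  [0→0.25]: (0.0+90.7)/2 × 0.25 = 11.3375
  [0.25→0.75]: (90.7+214.0)/2 × 0.5 = 76.175
  [0.75→2.75]: (214.0+320.7)/2 × 2 = 534.7
  [2.75→5.75]: (320.7+209.0)/2 × 3 = 794.55
  [5.75→7.75]: (209.0+141.7)/2 × 2 = 350.7
  [7.75→9.75]: (141.7+94.4)/2 × 2 = 236.1
  Sum = 2003.5625 ng/mL·hr
Tail: C_last/k_e = 94.4/0.207 = 456.039
AUC_0→∞ (subcutaneous injection) = 2003.5625 + 456.039 = 2459.6015 ng/mL·hr
F = (AUC_ev/D_ev)/(AUC_iv/D_iv) = (2459.6015/625)/(2420/250) = 3.9353624/9.68 = 0.4065

F = 0.41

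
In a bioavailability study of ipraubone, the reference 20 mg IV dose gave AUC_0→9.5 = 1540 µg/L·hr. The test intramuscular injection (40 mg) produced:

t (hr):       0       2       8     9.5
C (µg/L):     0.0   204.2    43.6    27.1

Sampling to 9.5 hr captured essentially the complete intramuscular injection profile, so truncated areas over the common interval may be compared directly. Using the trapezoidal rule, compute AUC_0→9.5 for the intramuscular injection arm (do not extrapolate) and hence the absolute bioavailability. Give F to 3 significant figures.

F = 0.325

Trapezoidal AUC_0→9.5 (intramuscular injection):
  [0→2]: (0.0+204.2)/2 × 2 = 204.2
  [2→8]: (204.2+43.6)/2 × 6 = 743.4
  [8→9.5]: (43.6+27.1)/2 × 1.5 = 53.025
  Sum = 1000.625 µg/L·hr
F = (AUC_ev/D_ev)/(AUC_iv/D_iv) = (1000.625/40)/(1540/20) = 25.015625/77 = 0.3249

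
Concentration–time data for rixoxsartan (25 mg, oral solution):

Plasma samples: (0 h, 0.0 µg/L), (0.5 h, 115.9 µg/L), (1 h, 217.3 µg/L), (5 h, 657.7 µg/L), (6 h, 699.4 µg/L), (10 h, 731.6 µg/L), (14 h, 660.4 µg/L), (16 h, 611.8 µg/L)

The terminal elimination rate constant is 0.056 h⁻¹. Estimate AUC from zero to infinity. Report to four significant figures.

Trapezoidal AUC_0→16:
  [0→0.5]: (0.0+115.9)/2 × 0.5 = 28.975
  [0.5→1]: (115.9+217.3)/2 × 0.5 = 83.3
  [1→5]: (217.3+657.7)/2 × 4 = 1750.0
  [5→6]: (657.7+699.4)/2 × 1 = 678.55
  [6→10]: (699.4+731.6)/2 × 4 = 2862.0
  [10→14]: (731.6+660.4)/2 × 4 = 2784.0
  [14→16]: (660.4+611.8)/2 × 2 = 1272.2
  Sum = 9459.025 µg/L·h
Extrapolated tail: C_last / k_e = 611.8 / 0.056 = 10925.000
AUC_0→∞ = 9459.025 + 10925.000 = 20384.025 µg/L·h

AUC = 20380 µg/L·h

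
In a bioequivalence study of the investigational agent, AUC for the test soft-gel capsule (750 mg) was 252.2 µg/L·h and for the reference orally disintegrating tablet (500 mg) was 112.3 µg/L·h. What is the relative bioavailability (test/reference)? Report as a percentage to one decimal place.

F_rel = (AUC_test/D_test) / (AUC_ref/D_ref)
      = (252.2/750) / (112.3/500)
      = 0.336267 / 0.2246 = 1.4972 = 149.72%

F_rel = 149.7%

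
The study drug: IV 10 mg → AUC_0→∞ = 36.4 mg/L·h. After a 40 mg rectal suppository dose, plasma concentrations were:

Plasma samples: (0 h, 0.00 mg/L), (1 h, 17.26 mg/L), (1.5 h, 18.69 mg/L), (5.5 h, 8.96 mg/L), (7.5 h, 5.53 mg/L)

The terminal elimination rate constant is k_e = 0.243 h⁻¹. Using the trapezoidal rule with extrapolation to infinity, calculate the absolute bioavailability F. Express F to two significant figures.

F = 0.76

Trapezoidal AUC_0→7.5 (rectal suppository):
  [0→1]: (0.00+17.26)/2 × 1 = 8.63
  [1→1.5]: (17.26+18.69)/2 × 0.5 = 8.9875
  [1.5→5.5]: (18.69+8.96)/2 × 4 = 55.3
  [5.5→7.5]: (8.96+5.53)/2 × 2 = 14.49
  Sum = 87.4075 mg/L·h
Tail: C_last/k_e = 5.53/0.243 = 22.757
AUC_0→∞ (rectal suppository) = 87.4075 + 22.757 = 110.1645 mg/L·h
F = (AUC_ev/D_ev)/(AUC_iv/D_iv) = (110.1645/40)/(36.4/10) = 2.7541125/3.64 = 0.7566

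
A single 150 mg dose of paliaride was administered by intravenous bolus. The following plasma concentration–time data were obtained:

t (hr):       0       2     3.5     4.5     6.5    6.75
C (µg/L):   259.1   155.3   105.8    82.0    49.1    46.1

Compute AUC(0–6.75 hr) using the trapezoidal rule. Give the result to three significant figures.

AUC = 847 µg/L·hr

Trapezoidal AUC_0→6.75:
  [0→2]: (259.1+155.3)/2 × 2 = 414.4
  [2→3.5]: (155.3+105.8)/2 × 1.5 = 195.825
  [3.5→4.5]: (105.8+82.0)/2 × 1 = 93.9
  [4.5→6.5]: (82.0+49.1)/2 × 2 = 131.1
  [6.5→6.75]: (49.1+46.1)/2 × 0.25 = 11.9
  Sum = 847.125 µg/L·hr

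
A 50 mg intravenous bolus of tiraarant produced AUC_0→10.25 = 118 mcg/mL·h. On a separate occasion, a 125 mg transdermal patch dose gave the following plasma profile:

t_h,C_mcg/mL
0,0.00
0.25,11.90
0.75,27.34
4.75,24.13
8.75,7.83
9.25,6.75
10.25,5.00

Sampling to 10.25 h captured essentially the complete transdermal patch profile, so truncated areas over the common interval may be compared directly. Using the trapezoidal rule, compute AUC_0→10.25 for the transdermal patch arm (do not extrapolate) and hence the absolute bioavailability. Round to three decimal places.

Trapezoidal AUC_0→10.25 (transdermal patch):
  [0→0.25]: (0.00+11.90)/2 × 0.25 = 1.4875
  [0.25→0.75]: (11.90+27.34)/2 × 0.5 = 9.81
  [0.75→4.75]: (27.34+24.13)/2 × 4 = 102.94
  [4.75→8.75]: (24.13+7.83)/2 × 4 = 63.92
  [8.75→9.25]: (7.83+6.75)/2 × 0.5 = 3.645
  [9.25→10.25]: (6.75+5.00)/2 × 1 = 5.875
  Sum = 187.6775 mcg/mL·h
F = (AUC_ev/D_ev)/(AUC_iv/D_iv) = (187.6775/125)/(118/50) = 1.50142/2.36 = 0.6362

F = 0.636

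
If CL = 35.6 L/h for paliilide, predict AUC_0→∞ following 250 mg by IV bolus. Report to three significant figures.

AUC = 7.02 mg/L·h

AUC_0→∞ = Dose_iv / CL
        = 250 / 35.6 = 7.02247 mg/L·h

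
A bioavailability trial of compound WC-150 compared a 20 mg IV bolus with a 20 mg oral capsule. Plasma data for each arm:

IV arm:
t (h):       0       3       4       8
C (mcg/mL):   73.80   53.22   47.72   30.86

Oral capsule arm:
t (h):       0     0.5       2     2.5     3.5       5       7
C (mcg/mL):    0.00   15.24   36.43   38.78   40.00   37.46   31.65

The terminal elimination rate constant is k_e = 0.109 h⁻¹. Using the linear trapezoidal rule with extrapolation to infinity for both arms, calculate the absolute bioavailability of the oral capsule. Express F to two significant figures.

Trapezoidal AUC_0→8 (IV):
  [0→3]: (73.80+53.22)/2 × 3 = 190.53
  [3→4]: (53.22+47.72)/2 × 1 = 50.47
  [4→8]: (47.72+30.86)/2 × 4 = 157.16
  Sum = 398.16 mcg/mL·h
IV tail: 30.86/0.109 = 283.119; AUC_iv,0→∞ = 398.16 + 283.119 = 681.279 mcg/mL·h
Trapezoidal AUC_0→7 (oral capsule):
  [0→0.5]: (0.00+15.24)/2 × 0.5 = 3.81
  [0.5→2]: (15.24+36.43)/2 × 1.5 = 38.7525
  [2→2.5]: (36.43+38.78)/2 × 0.5 = 18.8025
  [2.5→3.5]: (38.78+40.00)/2 × 1 = 39.39
  [3.5→5]: (40.00+37.46)/2 × 1.5 = 58.095
  [5→7]: (37.46+31.65)/2 × 2 = 69.11
  Sum = 227.96 mcg/mL·h
oral capsule tail: 31.65/0.109 = 290.367; AUC_ev,0→∞ = 227.96 + 290.367 = 518.327 mcg/mL·h
F = (AUC_ev/D_ev)/(AUC_iv/D_iv) = (518.327/20)/(681.279/20) = 25.91635/34.06395 = 0.7608

F = 0.76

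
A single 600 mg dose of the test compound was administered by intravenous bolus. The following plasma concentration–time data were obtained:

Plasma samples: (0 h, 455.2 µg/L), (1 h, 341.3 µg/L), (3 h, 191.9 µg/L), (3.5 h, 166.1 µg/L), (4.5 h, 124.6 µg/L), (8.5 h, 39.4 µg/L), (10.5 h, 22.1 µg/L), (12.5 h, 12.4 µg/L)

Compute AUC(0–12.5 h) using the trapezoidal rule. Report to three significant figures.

Trapezoidal AUC_0→12.5:
  [0→1]: (455.2+341.3)/2 × 1 = 398.25
  [1→3]: (341.3+191.9)/2 × 2 = 533.2
  [3→3.5]: (191.9+166.1)/2 × 0.5 = 89.5
  [3.5→4.5]: (166.1+124.6)/2 × 1 = 145.35
  [4.5→8.5]: (124.6+39.4)/2 × 4 = 328.0
  [8.5→10.5]: (39.4+22.1)/2 × 2 = 61.5
  [10.5→12.5]: (22.1+12.4)/2 × 2 = 34.5
  Sum = 1590.3 µg/L·h

AUC = 1590 µg/L·h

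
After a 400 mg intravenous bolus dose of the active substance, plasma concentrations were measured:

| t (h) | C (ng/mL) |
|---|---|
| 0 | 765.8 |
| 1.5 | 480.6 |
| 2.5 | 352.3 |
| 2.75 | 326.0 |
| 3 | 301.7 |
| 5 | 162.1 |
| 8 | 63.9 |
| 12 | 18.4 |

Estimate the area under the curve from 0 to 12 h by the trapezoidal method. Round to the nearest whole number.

Trapezoidal AUC_0→12:
  [0→1.5]: (765.8+480.6)/2 × 1.5 = 934.8
  [1.5→2.5]: (480.6+352.3)/2 × 1 = 416.45
  [2.5→2.75]: (352.3+326.0)/2 × 0.25 = 84.7875
  [2.75→3]: (326.0+301.7)/2 × 0.25 = 78.4625
  [3→5]: (301.7+162.1)/2 × 2 = 463.8
  [5→8]: (162.1+63.9)/2 × 3 = 339.0
  [8→12]: (63.9+18.4)/2 × 4 = 164.6
  Sum = 2481.9 ng/mL·h

AUC = 2482 ng/mL·h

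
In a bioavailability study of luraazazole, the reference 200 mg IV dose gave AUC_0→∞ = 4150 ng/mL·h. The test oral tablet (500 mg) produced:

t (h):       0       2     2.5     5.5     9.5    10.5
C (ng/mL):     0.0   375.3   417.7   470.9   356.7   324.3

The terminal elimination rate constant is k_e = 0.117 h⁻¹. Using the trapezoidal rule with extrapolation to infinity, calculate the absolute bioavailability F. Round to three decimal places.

F = 0.643

Trapezoidal AUC_0→10.5 (oral tablet):
  [0→2]: (0.0+375.3)/2 × 2 = 375.3
  [2→2.5]: (375.3+417.7)/2 × 0.5 = 198.25
  [2.5→5.5]: (417.7+470.9)/2 × 3 = 1332.9
  [5.5→9.5]: (470.9+356.7)/2 × 4 = 1655.2
  [9.5→10.5]: (356.7+324.3)/2 × 1 = 340.5
  Sum = 3902.15 ng/mL·h
Tail: C_last/k_e = 324.3/0.117 = 2771.795
AUC_0→∞ (oral tablet) = 3902.15 + 2771.795 = 6673.945 ng/mL·h
F = (AUC_ev/D_ev)/(AUC_iv/D_iv) = (6673.945/500)/(4150/200) = 13.34789/20.75 = 0.6433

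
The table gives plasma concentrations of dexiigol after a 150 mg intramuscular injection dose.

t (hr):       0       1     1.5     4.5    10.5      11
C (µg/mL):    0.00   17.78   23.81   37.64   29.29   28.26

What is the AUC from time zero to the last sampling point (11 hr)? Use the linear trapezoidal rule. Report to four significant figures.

AUC = 326.6 µg/mL·hr

Trapezoidal AUC_0→11:
  [0→1]: (0.00+17.78)/2 × 1 = 8.89
  [1→1.5]: (17.78+23.81)/2 × 0.5 = 10.3975
  [1.5→4.5]: (23.81+37.64)/2 × 3 = 92.175
  [4.5→10.5]: (37.64+29.29)/2 × 6 = 200.79
  [10.5→11]: (29.29+28.26)/2 × 0.5 = 14.3875
  Sum = 326.64 µg/mL·hr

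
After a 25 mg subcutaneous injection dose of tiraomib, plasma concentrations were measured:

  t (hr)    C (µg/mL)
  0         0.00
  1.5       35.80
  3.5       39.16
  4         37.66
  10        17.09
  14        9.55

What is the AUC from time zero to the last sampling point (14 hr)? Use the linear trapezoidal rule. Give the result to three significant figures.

Trapezoidal AUC_0→14:
  [0→1.5]: (0.00+35.80)/2 × 1.5 = 26.85
  [1.5→3.5]: (35.80+39.16)/2 × 2 = 74.96
  [3.5→4]: (39.16+37.66)/2 × 0.5 = 19.205
  [4→10]: (37.66+17.09)/2 × 6 = 164.25
  [10→14]: (17.09+9.55)/2 × 4 = 53.28
  Sum = 338.545 µg/mL·hr

AUC = 339 µg/mL·hr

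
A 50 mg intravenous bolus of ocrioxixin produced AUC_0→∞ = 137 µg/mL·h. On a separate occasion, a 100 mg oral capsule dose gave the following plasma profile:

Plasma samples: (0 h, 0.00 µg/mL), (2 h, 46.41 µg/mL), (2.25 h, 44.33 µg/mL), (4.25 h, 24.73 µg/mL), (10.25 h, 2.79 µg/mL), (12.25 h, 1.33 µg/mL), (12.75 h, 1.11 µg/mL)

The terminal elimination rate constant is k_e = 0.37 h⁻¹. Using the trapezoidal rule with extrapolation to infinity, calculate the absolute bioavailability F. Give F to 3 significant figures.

Trapezoidal AUC_0→12.75 (oral capsule):
  [0→2]: (0.00+46.41)/2 × 2 = 46.41
  [2→2.25]: (46.41+44.33)/2 × 0.25 = 11.3425
  [2.25→4.25]: (44.33+24.73)/2 × 2 = 69.06
  [4.25→10.25]: (24.73+2.79)/2 × 6 = 82.56
  [10.25→12.25]: (2.79+1.33)/2 × 2 = 4.12
  [12.25→12.75]: (1.33+1.11)/2 × 0.5 = 0.61
  Sum = 214.1025 µg/mL·h
Tail: C_last/k_e = 1.11/0.37 = 3.000
AUC_0→∞ (oral capsule) = 214.1025 + 3.000 = 217.1025 µg/mL·h
F = (AUC_ev/D_ev)/(AUC_iv/D_iv) = (217.1025/100)/(137/50) = 2.171025/2.74 = 0.7923

F = 0.792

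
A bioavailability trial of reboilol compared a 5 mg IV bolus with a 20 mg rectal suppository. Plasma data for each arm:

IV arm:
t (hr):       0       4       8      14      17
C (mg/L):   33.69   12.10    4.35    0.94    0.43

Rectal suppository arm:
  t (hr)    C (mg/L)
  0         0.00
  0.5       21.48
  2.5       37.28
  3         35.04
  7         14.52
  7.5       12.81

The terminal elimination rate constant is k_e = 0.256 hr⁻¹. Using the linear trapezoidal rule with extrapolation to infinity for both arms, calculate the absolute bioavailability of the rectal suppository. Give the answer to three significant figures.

F = 0.413

Trapezoidal AUC_0→17 (IV):
  [0→4]: (33.69+12.10)/2 × 4 = 91.58
  [4→8]: (12.10+4.35)/2 × 4 = 32.9
  [8→14]: (4.35+0.94)/2 × 6 = 15.87
  [14→17]: (0.94+0.43)/2 × 3 = 2.055
  Sum = 142.405 mg/L·hr
IV tail: 0.43/0.256 = 1.680; AUC_iv,0→∞ = 142.405 + 1.680 = 144.085 mg/L·hr
Trapezoidal AUC_0→7.5 (rectal suppository):
  [0→0.5]: (0.00+21.48)/2 × 0.5 = 5.37
  [0.5→2.5]: (21.48+37.28)/2 × 2 = 58.76
  [2.5→3]: (37.28+35.04)/2 × 0.5 = 18.08
  [3→7]: (35.04+14.52)/2 × 4 = 99.12
  [7→7.5]: (14.52+12.81)/2 × 0.5 = 6.8325
  Sum = 188.1625 mg/L·hr
rectal suppository tail: 12.81/0.256 = 50.039; AUC_ev,0→∞ = 188.1625 + 50.039 = 238.2015 mg/L·hr
F = (AUC_ev/D_ev)/(AUC_iv/D_iv) = (238.2015/20)/(144.085/5) = 11.910075/28.817 = 0.4133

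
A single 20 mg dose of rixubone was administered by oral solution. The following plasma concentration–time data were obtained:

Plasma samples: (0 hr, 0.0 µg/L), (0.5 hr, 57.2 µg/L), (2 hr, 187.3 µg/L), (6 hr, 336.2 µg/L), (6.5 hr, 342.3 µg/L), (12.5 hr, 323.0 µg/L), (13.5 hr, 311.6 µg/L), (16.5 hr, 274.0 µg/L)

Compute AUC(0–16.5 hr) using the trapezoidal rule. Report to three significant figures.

AUC = 4610 µg/L·hr

Trapezoidal AUC_0→16.5:
  [0→0.5]: (0.0+57.2)/2 × 0.5 = 14.3
  [0.5→2]: (57.2+187.3)/2 × 1.5 = 183.375
  [2→6]: (187.3+336.2)/2 × 4 = 1047.0
  [6→6.5]: (336.2+342.3)/2 × 0.5 = 169.625
  [6.5→12.5]: (342.3+323.0)/2 × 6 = 1995.9
  [12.5→13.5]: (323.0+311.6)/2 × 1 = 317.3
  [13.5→16.5]: (311.6+274.0)/2 × 3 = 878.4
  Sum = 4605.9 µg/L·hr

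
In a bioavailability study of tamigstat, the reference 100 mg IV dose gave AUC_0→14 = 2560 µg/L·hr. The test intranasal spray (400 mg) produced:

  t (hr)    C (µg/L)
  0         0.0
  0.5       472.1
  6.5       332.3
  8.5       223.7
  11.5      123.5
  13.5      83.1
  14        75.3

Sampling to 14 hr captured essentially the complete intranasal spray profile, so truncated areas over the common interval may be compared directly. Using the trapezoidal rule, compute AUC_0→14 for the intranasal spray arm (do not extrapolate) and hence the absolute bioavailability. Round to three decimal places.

Trapezoidal AUC_0→14 (intranasal spray):
  [0→0.5]: (0.0+472.1)/2 × 0.5 = 118.025
  [0.5→6.5]: (472.1+332.3)/2 × 6 = 2413.2
  [6.5→8.5]: (332.3+223.7)/2 × 2 = 556.0
  [8.5→11.5]: (223.7+123.5)/2 × 3 = 520.8
  [11.5→13.5]: (123.5+83.1)/2 × 2 = 206.6
  [13.5→14]: (83.1+75.3)/2 × 0.5 = 39.6
  Sum = 3854.225 µg/L·hr
F = (AUC_ev/D_ev)/(AUC_iv/D_iv) = (3854.225/400)/(2560/100) = 9.6355625/25.6 = 0.3764

F = 0.376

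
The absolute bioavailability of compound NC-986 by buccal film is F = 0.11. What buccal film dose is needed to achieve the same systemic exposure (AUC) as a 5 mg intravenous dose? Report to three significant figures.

D_buccal = 45.5 mg

For equal systemic exposure: F × D_ev = D_iv
D_ev = D_iv / F = 5 / 0.11 = 45.4545 mg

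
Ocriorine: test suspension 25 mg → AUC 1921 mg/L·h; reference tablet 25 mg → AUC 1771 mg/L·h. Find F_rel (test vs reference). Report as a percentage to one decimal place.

F_rel = (AUC_test/D_test) / (AUC_ref/D_ref)
      = (1921/25) / (1771/25)
      = 76.84 / 70.84 = 1.0847 = 108.47%

F_rel = 108.5%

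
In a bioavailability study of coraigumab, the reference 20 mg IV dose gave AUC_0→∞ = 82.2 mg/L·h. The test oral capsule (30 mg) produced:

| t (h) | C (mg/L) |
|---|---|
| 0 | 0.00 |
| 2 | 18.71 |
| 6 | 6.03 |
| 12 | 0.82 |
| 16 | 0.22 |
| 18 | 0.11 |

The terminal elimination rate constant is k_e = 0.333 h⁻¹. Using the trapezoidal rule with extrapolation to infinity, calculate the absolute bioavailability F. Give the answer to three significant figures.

F = 0.742

Trapezoidal AUC_0→18 (oral capsule):
  [0→2]: (0.00+18.71)/2 × 2 = 18.71
  [2→6]: (18.71+6.03)/2 × 4 = 49.48
  [6→12]: (6.03+0.82)/2 × 6 = 20.55
  [12→16]: (0.82+0.22)/2 × 4 = 2.08
  [16→18]: (0.22+0.11)/2 × 2 = 0.33
  Sum = 91.15 mg/L·h
Tail: C_last/k_e = 0.11/0.333 = 0.330
AUC_0→∞ (oral capsule) = 91.15 + 0.330 = 91.48 mg/L·h
F = (AUC_ev/D_ev)/(AUC_iv/D_iv) = (91.48/30)/(82.2/20) = 3.04933/4.11 = 0.7419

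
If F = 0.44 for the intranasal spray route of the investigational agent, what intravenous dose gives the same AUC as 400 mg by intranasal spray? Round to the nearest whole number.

D_iv = 176 mg

Systemic exposure from an extravascular dose = F × D_ev, so the equivalent IV dose is F × D_ev.
D_iv = F × D_ev = 0.44 × 400 = 176 mg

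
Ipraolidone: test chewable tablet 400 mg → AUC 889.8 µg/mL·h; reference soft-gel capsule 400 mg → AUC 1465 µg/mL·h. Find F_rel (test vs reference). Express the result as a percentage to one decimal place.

F_rel = (AUC_test/D_test) / (AUC_ref/D_ref)
      = (889.8/400) / (1465/400)
      = 2.2245 / 3.6625 = 0.6074 = 60.74%

F_rel = 60.7%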